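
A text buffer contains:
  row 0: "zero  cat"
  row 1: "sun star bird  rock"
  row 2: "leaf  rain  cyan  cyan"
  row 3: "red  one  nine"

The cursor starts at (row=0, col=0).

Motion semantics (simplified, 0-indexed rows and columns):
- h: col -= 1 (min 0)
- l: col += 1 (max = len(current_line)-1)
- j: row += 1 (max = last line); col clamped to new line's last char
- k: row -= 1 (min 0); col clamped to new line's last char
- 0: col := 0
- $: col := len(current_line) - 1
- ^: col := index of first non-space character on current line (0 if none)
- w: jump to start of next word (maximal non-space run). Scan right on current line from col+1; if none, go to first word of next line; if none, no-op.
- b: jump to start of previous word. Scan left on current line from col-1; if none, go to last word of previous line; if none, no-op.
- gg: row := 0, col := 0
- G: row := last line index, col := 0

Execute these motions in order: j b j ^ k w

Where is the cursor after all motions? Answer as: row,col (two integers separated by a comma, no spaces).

Answer: 0,6

Derivation:
After 1 (j): row=1 col=0 char='s'
After 2 (b): row=0 col=6 char='c'
After 3 (j): row=1 col=6 char='a'
After 4 (^): row=1 col=0 char='s'
After 5 (k): row=0 col=0 char='z'
After 6 (w): row=0 col=6 char='c'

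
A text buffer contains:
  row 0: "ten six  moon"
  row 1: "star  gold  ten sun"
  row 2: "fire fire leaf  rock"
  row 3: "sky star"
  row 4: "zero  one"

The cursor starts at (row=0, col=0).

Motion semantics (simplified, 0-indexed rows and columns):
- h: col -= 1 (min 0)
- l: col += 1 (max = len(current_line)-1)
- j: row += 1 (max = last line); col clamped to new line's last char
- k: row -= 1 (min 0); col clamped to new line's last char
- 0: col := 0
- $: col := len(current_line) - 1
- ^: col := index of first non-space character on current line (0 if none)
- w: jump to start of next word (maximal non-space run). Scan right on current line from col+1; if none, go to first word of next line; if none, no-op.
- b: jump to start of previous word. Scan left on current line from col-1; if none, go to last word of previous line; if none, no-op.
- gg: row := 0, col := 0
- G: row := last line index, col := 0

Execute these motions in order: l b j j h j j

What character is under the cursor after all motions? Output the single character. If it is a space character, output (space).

Answer: z

Derivation:
After 1 (l): row=0 col=1 char='e'
After 2 (b): row=0 col=0 char='t'
After 3 (j): row=1 col=0 char='s'
After 4 (j): row=2 col=0 char='f'
After 5 (h): row=2 col=0 char='f'
After 6 (j): row=3 col=0 char='s'
After 7 (j): row=4 col=0 char='z'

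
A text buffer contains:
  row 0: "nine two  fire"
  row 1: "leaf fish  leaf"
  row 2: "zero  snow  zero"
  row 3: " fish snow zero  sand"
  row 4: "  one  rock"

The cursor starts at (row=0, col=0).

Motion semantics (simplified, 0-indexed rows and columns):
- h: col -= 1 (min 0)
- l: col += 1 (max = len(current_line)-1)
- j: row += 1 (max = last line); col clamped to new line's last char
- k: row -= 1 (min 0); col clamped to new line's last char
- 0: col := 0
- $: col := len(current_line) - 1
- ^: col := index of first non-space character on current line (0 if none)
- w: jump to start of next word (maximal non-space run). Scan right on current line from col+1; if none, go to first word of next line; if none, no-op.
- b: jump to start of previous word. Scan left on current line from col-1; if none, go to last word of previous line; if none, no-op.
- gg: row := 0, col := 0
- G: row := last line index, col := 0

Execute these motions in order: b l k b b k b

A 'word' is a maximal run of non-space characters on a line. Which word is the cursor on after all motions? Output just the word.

Answer: nine

Derivation:
After 1 (b): row=0 col=0 char='n'
After 2 (l): row=0 col=1 char='i'
After 3 (k): row=0 col=1 char='i'
After 4 (b): row=0 col=0 char='n'
After 5 (b): row=0 col=0 char='n'
After 6 (k): row=0 col=0 char='n'
After 7 (b): row=0 col=0 char='n'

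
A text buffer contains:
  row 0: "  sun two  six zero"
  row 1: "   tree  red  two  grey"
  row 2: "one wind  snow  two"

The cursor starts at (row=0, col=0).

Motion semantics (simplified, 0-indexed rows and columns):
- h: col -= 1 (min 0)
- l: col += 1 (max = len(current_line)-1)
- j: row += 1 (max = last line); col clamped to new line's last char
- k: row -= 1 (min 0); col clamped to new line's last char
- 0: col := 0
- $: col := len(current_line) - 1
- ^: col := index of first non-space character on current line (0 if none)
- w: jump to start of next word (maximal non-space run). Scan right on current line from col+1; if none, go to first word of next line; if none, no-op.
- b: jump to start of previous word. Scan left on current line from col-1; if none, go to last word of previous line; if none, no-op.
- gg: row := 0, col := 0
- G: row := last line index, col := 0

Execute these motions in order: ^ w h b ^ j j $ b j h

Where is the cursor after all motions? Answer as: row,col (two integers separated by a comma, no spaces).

After 1 (^): row=0 col=2 char='s'
After 2 (w): row=0 col=6 char='t'
After 3 (h): row=0 col=5 char='_'
After 4 (b): row=0 col=2 char='s'
After 5 (^): row=0 col=2 char='s'
After 6 (j): row=1 col=2 char='_'
After 7 (j): row=2 col=2 char='e'
After 8 ($): row=2 col=18 char='o'
After 9 (b): row=2 col=16 char='t'
After 10 (j): row=2 col=16 char='t'
After 11 (h): row=2 col=15 char='_'

Answer: 2,15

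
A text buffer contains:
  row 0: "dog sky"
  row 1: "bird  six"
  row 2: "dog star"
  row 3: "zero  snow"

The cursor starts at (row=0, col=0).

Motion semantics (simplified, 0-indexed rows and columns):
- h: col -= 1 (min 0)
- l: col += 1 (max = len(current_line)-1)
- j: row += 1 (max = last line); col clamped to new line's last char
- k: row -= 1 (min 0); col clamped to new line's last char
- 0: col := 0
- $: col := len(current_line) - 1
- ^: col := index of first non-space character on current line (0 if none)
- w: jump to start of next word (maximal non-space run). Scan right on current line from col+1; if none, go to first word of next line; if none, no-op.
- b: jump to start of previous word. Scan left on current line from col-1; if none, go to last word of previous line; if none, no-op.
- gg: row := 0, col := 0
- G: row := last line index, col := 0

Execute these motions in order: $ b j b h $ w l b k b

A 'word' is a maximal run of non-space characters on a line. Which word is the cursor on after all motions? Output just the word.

After 1 ($): row=0 col=6 char='y'
After 2 (b): row=0 col=4 char='s'
After 3 (j): row=1 col=4 char='_'
After 4 (b): row=1 col=0 char='b'
After 5 (h): row=1 col=0 char='b'
After 6 ($): row=1 col=8 char='x'
After 7 (w): row=2 col=0 char='d'
After 8 (l): row=2 col=1 char='o'
After 9 (b): row=2 col=0 char='d'
After 10 (k): row=1 col=0 char='b'
After 11 (b): row=0 col=4 char='s'

Answer: sky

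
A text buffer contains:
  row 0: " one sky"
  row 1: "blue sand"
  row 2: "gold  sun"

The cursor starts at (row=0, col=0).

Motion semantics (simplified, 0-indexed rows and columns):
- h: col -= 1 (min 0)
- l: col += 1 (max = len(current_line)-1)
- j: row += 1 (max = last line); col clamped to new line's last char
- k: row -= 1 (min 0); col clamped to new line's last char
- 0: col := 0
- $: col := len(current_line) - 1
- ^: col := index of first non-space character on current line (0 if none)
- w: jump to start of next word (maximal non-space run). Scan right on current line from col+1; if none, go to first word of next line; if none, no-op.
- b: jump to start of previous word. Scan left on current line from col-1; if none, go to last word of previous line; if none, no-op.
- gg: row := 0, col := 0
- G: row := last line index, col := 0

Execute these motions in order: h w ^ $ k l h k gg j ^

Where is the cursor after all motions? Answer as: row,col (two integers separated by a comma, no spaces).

After 1 (h): row=0 col=0 char='_'
After 2 (w): row=0 col=1 char='o'
After 3 (^): row=0 col=1 char='o'
After 4 ($): row=0 col=7 char='y'
After 5 (k): row=0 col=7 char='y'
After 6 (l): row=0 col=7 char='y'
After 7 (h): row=0 col=6 char='k'
After 8 (k): row=0 col=6 char='k'
After 9 (gg): row=0 col=0 char='_'
After 10 (j): row=1 col=0 char='b'
After 11 (^): row=1 col=0 char='b'

Answer: 1,0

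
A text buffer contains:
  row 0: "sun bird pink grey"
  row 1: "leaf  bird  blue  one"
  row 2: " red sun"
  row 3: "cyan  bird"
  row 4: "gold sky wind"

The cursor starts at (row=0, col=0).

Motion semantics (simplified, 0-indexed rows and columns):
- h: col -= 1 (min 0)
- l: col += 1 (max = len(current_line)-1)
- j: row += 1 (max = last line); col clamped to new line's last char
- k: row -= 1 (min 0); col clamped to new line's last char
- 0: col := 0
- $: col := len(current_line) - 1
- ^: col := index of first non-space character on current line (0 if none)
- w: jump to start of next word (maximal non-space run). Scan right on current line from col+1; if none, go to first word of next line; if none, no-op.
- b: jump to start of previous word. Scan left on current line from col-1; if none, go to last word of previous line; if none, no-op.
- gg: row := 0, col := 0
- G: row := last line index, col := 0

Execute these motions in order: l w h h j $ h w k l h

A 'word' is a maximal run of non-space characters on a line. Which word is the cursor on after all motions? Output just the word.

After 1 (l): row=0 col=1 char='u'
After 2 (w): row=0 col=4 char='b'
After 3 (h): row=0 col=3 char='_'
After 4 (h): row=0 col=2 char='n'
After 5 (j): row=1 col=2 char='a'
After 6 ($): row=1 col=20 char='e'
After 7 (h): row=1 col=19 char='n'
After 8 (w): row=2 col=1 char='r'
After 9 (k): row=1 col=1 char='e'
After 10 (l): row=1 col=2 char='a'
After 11 (h): row=1 col=1 char='e'

Answer: leaf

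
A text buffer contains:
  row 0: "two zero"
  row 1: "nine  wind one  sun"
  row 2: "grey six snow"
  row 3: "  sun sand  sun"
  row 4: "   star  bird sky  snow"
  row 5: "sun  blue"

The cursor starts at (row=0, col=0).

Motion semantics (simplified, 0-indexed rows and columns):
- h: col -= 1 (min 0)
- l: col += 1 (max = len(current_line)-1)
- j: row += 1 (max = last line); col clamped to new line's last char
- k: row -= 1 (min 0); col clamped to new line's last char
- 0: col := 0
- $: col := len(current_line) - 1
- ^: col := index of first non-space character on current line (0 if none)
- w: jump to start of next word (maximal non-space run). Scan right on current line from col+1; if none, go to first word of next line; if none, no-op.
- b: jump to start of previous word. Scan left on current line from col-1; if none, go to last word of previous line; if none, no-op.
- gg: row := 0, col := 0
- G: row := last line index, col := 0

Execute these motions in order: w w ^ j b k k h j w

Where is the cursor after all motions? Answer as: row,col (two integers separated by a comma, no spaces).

Answer: 1,11

Derivation:
After 1 (w): row=0 col=4 char='z'
After 2 (w): row=1 col=0 char='n'
After 3 (^): row=1 col=0 char='n'
After 4 (j): row=2 col=0 char='g'
After 5 (b): row=1 col=16 char='s'
After 6 (k): row=0 col=7 char='o'
After 7 (k): row=0 col=7 char='o'
After 8 (h): row=0 col=6 char='r'
After 9 (j): row=1 col=6 char='w'
After 10 (w): row=1 col=11 char='o'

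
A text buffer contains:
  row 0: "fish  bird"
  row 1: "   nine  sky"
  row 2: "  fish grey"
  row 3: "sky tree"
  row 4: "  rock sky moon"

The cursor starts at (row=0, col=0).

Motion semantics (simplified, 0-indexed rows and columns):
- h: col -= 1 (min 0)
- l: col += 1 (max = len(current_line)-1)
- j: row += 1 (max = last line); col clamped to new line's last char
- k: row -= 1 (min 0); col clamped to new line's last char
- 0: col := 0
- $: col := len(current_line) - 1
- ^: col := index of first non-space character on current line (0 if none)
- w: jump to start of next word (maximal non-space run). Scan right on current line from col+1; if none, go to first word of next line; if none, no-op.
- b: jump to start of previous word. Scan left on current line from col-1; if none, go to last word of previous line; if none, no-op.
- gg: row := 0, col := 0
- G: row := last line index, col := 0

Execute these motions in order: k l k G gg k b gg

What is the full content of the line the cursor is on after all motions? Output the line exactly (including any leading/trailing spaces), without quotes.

After 1 (k): row=0 col=0 char='f'
After 2 (l): row=0 col=1 char='i'
After 3 (k): row=0 col=1 char='i'
After 4 (G): row=4 col=0 char='_'
After 5 (gg): row=0 col=0 char='f'
After 6 (k): row=0 col=0 char='f'
After 7 (b): row=0 col=0 char='f'
After 8 (gg): row=0 col=0 char='f'

Answer: fish  bird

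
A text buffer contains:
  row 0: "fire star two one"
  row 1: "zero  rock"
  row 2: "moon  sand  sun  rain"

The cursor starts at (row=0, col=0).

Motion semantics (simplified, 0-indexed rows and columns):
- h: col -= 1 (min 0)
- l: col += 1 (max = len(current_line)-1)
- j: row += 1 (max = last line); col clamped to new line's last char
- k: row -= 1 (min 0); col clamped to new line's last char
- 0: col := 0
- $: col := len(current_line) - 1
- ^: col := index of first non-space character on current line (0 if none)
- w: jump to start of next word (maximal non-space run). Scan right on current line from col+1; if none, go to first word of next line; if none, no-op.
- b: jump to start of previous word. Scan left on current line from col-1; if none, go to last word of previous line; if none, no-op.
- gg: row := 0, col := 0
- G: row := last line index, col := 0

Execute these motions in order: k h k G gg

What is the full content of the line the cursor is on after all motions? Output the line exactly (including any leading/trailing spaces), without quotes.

After 1 (k): row=0 col=0 char='f'
After 2 (h): row=0 col=0 char='f'
After 3 (k): row=0 col=0 char='f'
After 4 (G): row=2 col=0 char='m'
After 5 (gg): row=0 col=0 char='f'

Answer: fire star two one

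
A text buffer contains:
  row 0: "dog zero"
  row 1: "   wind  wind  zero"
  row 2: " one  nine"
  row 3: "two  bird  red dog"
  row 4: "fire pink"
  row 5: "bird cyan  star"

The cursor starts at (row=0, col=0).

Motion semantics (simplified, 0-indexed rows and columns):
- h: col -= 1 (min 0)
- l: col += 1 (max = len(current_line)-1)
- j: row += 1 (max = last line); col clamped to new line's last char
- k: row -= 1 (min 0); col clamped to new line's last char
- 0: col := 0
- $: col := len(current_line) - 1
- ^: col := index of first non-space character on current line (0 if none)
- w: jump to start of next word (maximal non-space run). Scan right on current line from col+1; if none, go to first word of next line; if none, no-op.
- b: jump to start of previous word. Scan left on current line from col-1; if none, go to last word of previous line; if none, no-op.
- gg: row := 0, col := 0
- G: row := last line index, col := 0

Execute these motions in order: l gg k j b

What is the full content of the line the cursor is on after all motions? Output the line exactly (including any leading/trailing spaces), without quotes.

Answer: dog zero

Derivation:
After 1 (l): row=0 col=1 char='o'
After 2 (gg): row=0 col=0 char='d'
After 3 (k): row=0 col=0 char='d'
After 4 (j): row=1 col=0 char='_'
After 5 (b): row=0 col=4 char='z'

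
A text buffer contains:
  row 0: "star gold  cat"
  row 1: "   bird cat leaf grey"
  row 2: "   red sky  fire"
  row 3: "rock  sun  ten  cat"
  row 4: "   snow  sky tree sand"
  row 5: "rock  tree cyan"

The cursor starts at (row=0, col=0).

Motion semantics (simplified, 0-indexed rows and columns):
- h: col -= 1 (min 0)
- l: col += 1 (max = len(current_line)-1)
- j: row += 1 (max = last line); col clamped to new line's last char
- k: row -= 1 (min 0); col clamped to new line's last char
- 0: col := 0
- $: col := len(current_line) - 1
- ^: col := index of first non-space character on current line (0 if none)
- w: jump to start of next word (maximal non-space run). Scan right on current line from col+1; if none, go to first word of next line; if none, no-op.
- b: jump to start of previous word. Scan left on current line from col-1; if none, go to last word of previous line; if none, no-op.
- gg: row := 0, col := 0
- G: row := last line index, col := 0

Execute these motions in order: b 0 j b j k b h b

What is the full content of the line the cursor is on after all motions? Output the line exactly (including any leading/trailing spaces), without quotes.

Answer: star gold  cat

Derivation:
After 1 (b): row=0 col=0 char='s'
After 2 (0): row=0 col=0 char='s'
After 3 (j): row=1 col=0 char='_'
After 4 (b): row=0 col=11 char='c'
After 5 (j): row=1 col=11 char='_'
After 6 (k): row=0 col=11 char='c'
After 7 (b): row=0 col=5 char='g'
After 8 (h): row=0 col=4 char='_'
After 9 (b): row=0 col=0 char='s'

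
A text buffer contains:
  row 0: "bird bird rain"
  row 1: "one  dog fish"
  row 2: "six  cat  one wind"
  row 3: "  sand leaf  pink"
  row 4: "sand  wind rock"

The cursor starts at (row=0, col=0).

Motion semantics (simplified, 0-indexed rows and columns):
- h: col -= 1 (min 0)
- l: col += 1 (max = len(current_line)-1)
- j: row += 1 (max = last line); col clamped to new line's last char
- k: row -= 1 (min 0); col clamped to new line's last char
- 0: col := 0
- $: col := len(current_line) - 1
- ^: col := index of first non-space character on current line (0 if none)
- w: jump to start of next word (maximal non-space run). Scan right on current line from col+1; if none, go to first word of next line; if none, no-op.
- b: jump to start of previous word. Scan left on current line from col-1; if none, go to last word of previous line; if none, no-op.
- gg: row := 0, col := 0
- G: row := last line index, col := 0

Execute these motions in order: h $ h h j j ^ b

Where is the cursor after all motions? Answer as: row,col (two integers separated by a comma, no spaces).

After 1 (h): row=0 col=0 char='b'
After 2 ($): row=0 col=13 char='n'
After 3 (h): row=0 col=12 char='i'
After 4 (h): row=0 col=11 char='a'
After 5 (j): row=1 col=11 char='s'
After 6 (j): row=2 col=11 char='n'
After 7 (^): row=2 col=0 char='s'
After 8 (b): row=1 col=9 char='f'

Answer: 1,9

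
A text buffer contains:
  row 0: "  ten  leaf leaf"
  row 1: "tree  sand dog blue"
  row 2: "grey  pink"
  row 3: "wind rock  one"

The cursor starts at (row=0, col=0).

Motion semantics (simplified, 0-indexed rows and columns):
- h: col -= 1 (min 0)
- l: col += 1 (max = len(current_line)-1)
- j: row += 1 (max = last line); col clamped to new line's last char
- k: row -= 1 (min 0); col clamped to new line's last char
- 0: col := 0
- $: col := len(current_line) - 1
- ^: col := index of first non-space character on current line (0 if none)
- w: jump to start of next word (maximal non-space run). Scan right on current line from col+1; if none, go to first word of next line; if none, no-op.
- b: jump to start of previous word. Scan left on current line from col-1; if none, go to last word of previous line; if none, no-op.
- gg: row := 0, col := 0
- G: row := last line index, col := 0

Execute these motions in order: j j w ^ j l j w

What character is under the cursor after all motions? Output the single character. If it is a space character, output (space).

Answer: r

Derivation:
After 1 (j): row=1 col=0 char='t'
After 2 (j): row=2 col=0 char='g'
After 3 (w): row=2 col=6 char='p'
After 4 (^): row=2 col=0 char='g'
After 5 (j): row=3 col=0 char='w'
After 6 (l): row=3 col=1 char='i'
After 7 (j): row=3 col=1 char='i'
After 8 (w): row=3 col=5 char='r'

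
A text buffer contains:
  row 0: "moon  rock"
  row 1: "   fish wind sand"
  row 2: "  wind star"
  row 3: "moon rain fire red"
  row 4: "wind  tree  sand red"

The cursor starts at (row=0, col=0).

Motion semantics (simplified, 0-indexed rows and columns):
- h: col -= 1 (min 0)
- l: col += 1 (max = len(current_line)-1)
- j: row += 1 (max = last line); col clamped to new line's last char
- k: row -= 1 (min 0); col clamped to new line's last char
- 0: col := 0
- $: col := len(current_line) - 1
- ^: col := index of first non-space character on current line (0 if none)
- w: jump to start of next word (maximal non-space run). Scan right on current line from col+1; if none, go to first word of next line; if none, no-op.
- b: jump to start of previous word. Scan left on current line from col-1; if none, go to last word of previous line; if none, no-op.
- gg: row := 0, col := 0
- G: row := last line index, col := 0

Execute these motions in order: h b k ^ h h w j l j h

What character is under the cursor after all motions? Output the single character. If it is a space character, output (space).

After 1 (h): row=0 col=0 char='m'
After 2 (b): row=0 col=0 char='m'
After 3 (k): row=0 col=0 char='m'
After 4 (^): row=0 col=0 char='m'
After 5 (h): row=0 col=0 char='m'
After 6 (h): row=0 col=0 char='m'
After 7 (w): row=0 col=6 char='r'
After 8 (j): row=1 col=6 char='h'
After 9 (l): row=1 col=7 char='_'
After 10 (j): row=2 col=7 char='s'
After 11 (h): row=2 col=6 char='_'

Answer: (space)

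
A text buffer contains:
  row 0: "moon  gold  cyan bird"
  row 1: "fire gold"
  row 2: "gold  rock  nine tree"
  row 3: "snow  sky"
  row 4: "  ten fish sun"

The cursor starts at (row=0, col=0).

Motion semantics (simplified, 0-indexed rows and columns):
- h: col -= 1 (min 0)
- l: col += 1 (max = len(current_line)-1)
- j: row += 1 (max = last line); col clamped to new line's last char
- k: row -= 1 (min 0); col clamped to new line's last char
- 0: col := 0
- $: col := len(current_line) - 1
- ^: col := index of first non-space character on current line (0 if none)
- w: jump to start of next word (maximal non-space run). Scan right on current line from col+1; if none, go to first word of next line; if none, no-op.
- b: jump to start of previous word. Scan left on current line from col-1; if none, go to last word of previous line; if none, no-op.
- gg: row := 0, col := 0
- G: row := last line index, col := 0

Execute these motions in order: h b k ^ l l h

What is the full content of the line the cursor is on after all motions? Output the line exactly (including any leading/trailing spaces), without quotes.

After 1 (h): row=0 col=0 char='m'
After 2 (b): row=0 col=0 char='m'
After 3 (k): row=0 col=0 char='m'
After 4 (^): row=0 col=0 char='m'
After 5 (l): row=0 col=1 char='o'
After 6 (l): row=0 col=2 char='o'
After 7 (h): row=0 col=1 char='o'

Answer: moon  gold  cyan bird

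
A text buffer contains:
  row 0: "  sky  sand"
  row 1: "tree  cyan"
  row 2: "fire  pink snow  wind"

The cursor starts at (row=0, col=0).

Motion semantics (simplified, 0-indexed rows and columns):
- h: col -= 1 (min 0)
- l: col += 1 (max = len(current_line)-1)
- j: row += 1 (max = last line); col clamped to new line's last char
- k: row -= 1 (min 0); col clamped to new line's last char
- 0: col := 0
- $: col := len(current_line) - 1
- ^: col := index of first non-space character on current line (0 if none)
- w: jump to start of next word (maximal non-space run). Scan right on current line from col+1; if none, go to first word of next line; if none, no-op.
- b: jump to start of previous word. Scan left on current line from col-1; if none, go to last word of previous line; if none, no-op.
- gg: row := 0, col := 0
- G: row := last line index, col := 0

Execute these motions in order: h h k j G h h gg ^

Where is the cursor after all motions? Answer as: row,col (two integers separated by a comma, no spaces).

After 1 (h): row=0 col=0 char='_'
After 2 (h): row=0 col=0 char='_'
After 3 (k): row=0 col=0 char='_'
After 4 (j): row=1 col=0 char='t'
After 5 (G): row=2 col=0 char='f'
After 6 (h): row=2 col=0 char='f'
After 7 (h): row=2 col=0 char='f'
After 8 (gg): row=0 col=0 char='_'
After 9 (^): row=0 col=2 char='s'

Answer: 0,2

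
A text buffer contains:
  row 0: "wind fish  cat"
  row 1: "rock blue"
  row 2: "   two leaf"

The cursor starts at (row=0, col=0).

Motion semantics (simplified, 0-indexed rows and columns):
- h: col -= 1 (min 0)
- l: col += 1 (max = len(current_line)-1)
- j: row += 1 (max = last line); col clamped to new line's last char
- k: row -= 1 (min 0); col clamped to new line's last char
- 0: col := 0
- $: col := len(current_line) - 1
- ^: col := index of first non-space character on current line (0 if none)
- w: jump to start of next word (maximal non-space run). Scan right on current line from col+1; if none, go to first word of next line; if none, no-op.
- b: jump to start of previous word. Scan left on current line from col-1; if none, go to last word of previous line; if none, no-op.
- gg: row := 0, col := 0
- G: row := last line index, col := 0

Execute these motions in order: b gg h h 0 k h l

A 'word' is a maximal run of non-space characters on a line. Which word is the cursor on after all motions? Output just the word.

Answer: wind

Derivation:
After 1 (b): row=0 col=0 char='w'
After 2 (gg): row=0 col=0 char='w'
After 3 (h): row=0 col=0 char='w'
After 4 (h): row=0 col=0 char='w'
After 5 (0): row=0 col=0 char='w'
After 6 (k): row=0 col=0 char='w'
After 7 (h): row=0 col=0 char='w'
After 8 (l): row=0 col=1 char='i'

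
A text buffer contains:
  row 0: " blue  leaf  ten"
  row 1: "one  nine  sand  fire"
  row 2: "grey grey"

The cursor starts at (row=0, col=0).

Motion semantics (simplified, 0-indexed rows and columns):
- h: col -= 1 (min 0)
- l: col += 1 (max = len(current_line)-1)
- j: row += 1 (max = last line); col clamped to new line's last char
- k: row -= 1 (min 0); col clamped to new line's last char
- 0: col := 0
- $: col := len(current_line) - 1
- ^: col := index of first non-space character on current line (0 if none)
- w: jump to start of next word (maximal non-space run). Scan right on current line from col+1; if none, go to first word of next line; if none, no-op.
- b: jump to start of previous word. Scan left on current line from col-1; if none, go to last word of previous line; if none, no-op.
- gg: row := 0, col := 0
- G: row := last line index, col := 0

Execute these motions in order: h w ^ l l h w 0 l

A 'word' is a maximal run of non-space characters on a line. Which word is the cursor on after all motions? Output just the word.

Answer: blue

Derivation:
After 1 (h): row=0 col=0 char='_'
After 2 (w): row=0 col=1 char='b'
After 3 (^): row=0 col=1 char='b'
After 4 (l): row=0 col=2 char='l'
After 5 (l): row=0 col=3 char='u'
After 6 (h): row=0 col=2 char='l'
After 7 (w): row=0 col=7 char='l'
After 8 (0): row=0 col=0 char='_'
After 9 (l): row=0 col=1 char='b'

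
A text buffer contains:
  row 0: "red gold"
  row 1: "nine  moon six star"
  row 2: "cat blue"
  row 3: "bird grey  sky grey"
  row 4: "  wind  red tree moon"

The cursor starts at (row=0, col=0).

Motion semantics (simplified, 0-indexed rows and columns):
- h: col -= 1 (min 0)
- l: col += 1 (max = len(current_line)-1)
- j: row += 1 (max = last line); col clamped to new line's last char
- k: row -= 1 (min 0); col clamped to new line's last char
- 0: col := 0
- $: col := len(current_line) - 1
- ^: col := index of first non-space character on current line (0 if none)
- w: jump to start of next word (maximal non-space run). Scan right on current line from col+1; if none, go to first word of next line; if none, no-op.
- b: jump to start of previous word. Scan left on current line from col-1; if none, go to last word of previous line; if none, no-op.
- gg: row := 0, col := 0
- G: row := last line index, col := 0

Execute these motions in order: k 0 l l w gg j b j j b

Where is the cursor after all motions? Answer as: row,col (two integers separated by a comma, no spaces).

Answer: 2,0

Derivation:
After 1 (k): row=0 col=0 char='r'
After 2 (0): row=0 col=0 char='r'
After 3 (l): row=0 col=1 char='e'
After 4 (l): row=0 col=2 char='d'
After 5 (w): row=0 col=4 char='g'
After 6 (gg): row=0 col=0 char='r'
After 7 (j): row=1 col=0 char='n'
After 8 (b): row=0 col=4 char='g'
After 9 (j): row=1 col=4 char='_'
After 10 (j): row=2 col=4 char='b'
After 11 (b): row=2 col=0 char='c'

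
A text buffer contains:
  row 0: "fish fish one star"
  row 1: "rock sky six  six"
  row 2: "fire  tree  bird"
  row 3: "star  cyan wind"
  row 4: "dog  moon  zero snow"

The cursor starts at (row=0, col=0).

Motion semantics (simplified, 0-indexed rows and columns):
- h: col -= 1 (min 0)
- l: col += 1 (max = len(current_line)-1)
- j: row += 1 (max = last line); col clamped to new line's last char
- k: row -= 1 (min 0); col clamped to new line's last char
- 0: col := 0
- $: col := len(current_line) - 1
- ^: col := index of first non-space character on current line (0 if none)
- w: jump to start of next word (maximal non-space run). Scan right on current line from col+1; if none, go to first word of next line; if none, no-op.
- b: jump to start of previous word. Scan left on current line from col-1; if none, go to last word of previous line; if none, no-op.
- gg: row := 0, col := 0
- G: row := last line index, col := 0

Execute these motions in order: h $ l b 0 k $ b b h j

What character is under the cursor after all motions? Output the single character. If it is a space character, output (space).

Answer: s

Derivation:
After 1 (h): row=0 col=0 char='f'
After 2 ($): row=0 col=17 char='r'
After 3 (l): row=0 col=17 char='r'
After 4 (b): row=0 col=14 char='s'
After 5 (0): row=0 col=0 char='f'
After 6 (k): row=0 col=0 char='f'
After 7 ($): row=0 col=17 char='r'
After 8 (b): row=0 col=14 char='s'
After 9 (b): row=0 col=10 char='o'
After 10 (h): row=0 col=9 char='_'
After 11 (j): row=1 col=9 char='s'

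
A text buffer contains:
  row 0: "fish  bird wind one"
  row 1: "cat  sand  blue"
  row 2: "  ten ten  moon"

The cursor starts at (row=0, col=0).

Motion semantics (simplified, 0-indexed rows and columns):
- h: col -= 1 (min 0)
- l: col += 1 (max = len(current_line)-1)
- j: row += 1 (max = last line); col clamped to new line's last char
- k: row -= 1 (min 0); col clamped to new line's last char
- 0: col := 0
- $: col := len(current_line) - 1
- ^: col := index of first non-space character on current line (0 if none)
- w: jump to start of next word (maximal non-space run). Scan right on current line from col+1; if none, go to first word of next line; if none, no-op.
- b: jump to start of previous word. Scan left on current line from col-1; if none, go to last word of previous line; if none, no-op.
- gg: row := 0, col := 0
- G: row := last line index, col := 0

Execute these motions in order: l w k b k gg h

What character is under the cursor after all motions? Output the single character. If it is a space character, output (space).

After 1 (l): row=0 col=1 char='i'
After 2 (w): row=0 col=6 char='b'
After 3 (k): row=0 col=6 char='b'
After 4 (b): row=0 col=0 char='f'
After 5 (k): row=0 col=0 char='f'
After 6 (gg): row=0 col=0 char='f'
After 7 (h): row=0 col=0 char='f'

Answer: f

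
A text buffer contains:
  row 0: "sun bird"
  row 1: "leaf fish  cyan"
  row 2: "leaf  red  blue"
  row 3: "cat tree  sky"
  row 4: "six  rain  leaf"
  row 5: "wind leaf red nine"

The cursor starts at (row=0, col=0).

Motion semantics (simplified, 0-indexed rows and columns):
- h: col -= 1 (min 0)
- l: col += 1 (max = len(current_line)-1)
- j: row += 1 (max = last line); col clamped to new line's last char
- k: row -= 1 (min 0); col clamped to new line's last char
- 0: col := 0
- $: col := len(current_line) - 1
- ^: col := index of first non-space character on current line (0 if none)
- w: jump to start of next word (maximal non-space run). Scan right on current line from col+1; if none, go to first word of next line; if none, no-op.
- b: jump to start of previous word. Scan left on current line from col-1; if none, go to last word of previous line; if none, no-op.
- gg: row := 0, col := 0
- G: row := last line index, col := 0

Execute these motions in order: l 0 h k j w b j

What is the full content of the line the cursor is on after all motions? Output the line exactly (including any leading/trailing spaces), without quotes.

After 1 (l): row=0 col=1 char='u'
After 2 (0): row=0 col=0 char='s'
After 3 (h): row=0 col=0 char='s'
After 4 (k): row=0 col=0 char='s'
After 5 (j): row=1 col=0 char='l'
After 6 (w): row=1 col=5 char='f'
After 7 (b): row=1 col=0 char='l'
After 8 (j): row=2 col=0 char='l'

Answer: leaf  red  blue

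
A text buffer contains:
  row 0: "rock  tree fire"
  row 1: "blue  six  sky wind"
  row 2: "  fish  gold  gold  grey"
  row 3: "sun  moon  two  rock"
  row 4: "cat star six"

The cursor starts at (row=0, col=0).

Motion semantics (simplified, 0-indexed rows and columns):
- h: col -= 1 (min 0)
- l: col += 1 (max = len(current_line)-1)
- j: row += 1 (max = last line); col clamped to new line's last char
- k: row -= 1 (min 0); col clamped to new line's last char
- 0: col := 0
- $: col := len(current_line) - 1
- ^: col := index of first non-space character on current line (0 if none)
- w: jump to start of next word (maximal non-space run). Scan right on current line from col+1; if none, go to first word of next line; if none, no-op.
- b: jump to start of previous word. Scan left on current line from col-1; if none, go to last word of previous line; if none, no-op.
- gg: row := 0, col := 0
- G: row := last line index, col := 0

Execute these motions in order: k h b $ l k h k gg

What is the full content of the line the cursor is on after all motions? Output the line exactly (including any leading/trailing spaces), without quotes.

Answer: rock  tree fire

Derivation:
After 1 (k): row=0 col=0 char='r'
After 2 (h): row=0 col=0 char='r'
After 3 (b): row=0 col=0 char='r'
After 4 ($): row=0 col=14 char='e'
After 5 (l): row=0 col=14 char='e'
After 6 (k): row=0 col=14 char='e'
After 7 (h): row=0 col=13 char='r'
After 8 (k): row=0 col=13 char='r'
After 9 (gg): row=0 col=0 char='r'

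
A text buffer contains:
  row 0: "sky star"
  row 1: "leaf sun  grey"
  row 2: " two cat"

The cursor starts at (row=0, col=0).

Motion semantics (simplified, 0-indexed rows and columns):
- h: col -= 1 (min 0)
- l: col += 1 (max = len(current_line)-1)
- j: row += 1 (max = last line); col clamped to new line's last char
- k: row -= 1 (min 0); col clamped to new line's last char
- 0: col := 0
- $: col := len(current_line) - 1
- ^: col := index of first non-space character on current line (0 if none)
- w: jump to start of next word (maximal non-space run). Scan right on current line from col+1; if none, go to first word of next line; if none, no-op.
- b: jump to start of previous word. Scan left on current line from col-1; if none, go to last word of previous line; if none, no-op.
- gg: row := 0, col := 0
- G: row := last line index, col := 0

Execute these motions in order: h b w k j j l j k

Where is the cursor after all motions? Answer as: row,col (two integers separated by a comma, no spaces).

Answer: 1,5

Derivation:
After 1 (h): row=0 col=0 char='s'
After 2 (b): row=0 col=0 char='s'
After 3 (w): row=0 col=4 char='s'
After 4 (k): row=0 col=4 char='s'
After 5 (j): row=1 col=4 char='_'
After 6 (j): row=2 col=4 char='_'
After 7 (l): row=2 col=5 char='c'
After 8 (j): row=2 col=5 char='c'
After 9 (k): row=1 col=5 char='s'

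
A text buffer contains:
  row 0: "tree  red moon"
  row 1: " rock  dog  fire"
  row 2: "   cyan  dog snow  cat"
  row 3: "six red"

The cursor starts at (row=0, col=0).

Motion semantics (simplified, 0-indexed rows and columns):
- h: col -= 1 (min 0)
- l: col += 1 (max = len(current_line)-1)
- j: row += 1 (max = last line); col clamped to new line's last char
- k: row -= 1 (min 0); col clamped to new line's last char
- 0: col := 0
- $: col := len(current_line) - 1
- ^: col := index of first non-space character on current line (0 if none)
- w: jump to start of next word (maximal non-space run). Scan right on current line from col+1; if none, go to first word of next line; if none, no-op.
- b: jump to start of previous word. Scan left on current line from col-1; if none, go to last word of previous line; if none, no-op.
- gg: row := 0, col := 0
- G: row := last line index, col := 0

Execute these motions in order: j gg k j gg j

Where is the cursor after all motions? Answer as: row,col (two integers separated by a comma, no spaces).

After 1 (j): row=1 col=0 char='_'
After 2 (gg): row=0 col=0 char='t'
After 3 (k): row=0 col=0 char='t'
After 4 (j): row=1 col=0 char='_'
After 5 (gg): row=0 col=0 char='t'
After 6 (j): row=1 col=0 char='_'

Answer: 1,0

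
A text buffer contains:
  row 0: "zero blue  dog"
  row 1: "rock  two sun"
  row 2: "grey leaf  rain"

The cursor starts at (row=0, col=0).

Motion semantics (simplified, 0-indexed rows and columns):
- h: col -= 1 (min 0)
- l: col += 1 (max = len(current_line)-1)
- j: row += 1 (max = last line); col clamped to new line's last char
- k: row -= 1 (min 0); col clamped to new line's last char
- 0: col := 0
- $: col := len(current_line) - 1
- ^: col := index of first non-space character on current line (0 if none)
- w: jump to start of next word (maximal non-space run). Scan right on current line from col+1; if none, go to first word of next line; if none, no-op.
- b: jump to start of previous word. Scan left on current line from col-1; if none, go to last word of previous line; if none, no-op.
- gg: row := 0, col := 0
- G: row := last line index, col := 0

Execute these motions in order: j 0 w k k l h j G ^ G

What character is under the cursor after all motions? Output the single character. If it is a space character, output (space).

After 1 (j): row=1 col=0 char='r'
After 2 (0): row=1 col=0 char='r'
After 3 (w): row=1 col=6 char='t'
After 4 (k): row=0 col=6 char='l'
After 5 (k): row=0 col=6 char='l'
After 6 (l): row=0 col=7 char='u'
After 7 (h): row=0 col=6 char='l'
After 8 (j): row=1 col=6 char='t'
After 9 (G): row=2 col=0 char='g'
After 10 (^): row=2 col=0 char='g'
After 11 (G): row=2 col=0 char='g'

Answer: g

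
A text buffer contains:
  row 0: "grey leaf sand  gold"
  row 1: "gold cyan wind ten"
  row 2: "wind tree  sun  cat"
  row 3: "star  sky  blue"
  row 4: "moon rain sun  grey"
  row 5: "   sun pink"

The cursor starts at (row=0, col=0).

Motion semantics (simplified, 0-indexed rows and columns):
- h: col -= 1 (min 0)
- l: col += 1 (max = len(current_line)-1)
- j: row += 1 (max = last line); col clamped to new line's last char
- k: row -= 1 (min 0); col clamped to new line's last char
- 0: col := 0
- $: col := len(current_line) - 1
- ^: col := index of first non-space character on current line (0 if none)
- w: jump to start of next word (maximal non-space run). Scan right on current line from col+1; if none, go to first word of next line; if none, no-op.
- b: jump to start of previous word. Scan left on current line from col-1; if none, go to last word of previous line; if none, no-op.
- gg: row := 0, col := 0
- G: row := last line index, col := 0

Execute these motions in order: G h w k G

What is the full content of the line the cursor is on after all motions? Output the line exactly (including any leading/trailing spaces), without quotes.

After 1 (G): row=5 col=0 char='_'
After 2 (h): row=5 col=0 char='_'
After 3 (w): row=5 col=3 char='s'
After 4 (k): row=4 col=3 char='n'
After 5 (G): row=5 col=0 char='_'

Answer:    sun pink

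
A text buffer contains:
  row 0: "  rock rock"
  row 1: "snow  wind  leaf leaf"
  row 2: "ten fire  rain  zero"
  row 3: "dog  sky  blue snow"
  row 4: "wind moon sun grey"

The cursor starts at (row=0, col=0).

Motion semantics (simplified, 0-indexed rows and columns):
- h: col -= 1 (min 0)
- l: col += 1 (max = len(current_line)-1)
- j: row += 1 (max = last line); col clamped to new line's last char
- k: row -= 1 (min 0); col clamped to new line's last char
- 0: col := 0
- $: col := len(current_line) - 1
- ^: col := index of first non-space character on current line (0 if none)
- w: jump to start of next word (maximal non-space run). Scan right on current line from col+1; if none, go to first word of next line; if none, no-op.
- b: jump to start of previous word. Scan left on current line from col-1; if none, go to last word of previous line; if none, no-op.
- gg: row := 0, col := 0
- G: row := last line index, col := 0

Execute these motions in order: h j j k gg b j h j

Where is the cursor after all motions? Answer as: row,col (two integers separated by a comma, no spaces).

Answer: 2,0

Derivation:
After 1 (h): row=0 col=0 char='_'
After 2 (j): row=1 col=0 char='s'
After 3 (j): row=2 col=0 char='t'
After 4 (k): row=1 col=0 char='s'
After 5 (gg): row=0 col=0 char='_'
After 6 (b): row=0 col=0 char='_'
After 7 (j): row=1 col=0 char='s'
After 8 (h): row=1 col=0 char='s'
After 9 (j): row=2 col=0 char='t'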